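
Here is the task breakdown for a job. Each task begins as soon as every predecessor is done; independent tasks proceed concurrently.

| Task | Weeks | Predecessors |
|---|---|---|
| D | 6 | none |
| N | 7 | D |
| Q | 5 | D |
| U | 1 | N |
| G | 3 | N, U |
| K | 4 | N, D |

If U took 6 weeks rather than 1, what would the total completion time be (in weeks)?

As given, the longest chain is D→N→U→G = 6+7+1+3 = 17, so the finish is 17 weeks.
Since U is critical, the +5 change carries straight to that chain (now 22 weeks).
The critical path is still D→N→U→G; finish is now 22 weeks.

22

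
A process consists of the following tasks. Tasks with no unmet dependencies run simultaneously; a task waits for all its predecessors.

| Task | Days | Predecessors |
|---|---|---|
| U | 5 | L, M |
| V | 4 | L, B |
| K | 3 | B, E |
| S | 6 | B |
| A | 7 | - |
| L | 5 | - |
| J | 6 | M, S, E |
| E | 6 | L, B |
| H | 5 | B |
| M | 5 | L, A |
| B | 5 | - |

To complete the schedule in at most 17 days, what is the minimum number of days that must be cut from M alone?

Current finish: 18 days; target: 17.
M is on every critical path, so each day cut from M cuts the finish by one (this holds down to a finish of 17).
Need 18 − 17 = 1 day off M → M becomes 4 days, finish becomes 17.

1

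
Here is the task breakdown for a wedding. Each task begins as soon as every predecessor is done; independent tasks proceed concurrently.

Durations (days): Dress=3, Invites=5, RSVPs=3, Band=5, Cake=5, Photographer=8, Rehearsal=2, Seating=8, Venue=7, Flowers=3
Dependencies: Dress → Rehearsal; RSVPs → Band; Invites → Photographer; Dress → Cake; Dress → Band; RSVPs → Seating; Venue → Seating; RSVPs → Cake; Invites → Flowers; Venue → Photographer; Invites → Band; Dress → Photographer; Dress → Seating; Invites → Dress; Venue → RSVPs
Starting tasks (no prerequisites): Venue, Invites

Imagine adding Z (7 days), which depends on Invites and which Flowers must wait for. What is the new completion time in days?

Originally the project takes 18 days.
With Z inserted, Flowers now waits for max(Invites, Z).
New critical path: Venue→RSVPs→Seating = 7+3+8 = 18 ⇒ 18 days.

18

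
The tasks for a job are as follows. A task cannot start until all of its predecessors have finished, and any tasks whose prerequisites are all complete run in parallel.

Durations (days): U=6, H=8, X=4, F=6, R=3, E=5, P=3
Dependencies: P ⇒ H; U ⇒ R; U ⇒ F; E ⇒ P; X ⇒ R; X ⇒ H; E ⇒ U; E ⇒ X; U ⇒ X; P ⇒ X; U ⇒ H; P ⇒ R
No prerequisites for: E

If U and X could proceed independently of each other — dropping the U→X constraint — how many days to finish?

20

Original critical path: E→U→X→H = 5+6+4+8 = 23 ⇒ 23 days.
Without U→X, X's earliest start moves from 11 to 8.
After: E→P→X→H = 5+3+4+8 = 20 → 20 days.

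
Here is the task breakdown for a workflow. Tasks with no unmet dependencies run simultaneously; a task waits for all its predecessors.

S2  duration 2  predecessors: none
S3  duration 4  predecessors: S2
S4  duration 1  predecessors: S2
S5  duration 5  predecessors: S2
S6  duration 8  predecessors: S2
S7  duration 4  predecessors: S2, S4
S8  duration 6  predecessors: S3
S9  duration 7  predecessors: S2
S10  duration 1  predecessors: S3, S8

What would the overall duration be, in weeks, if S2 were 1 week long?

12

As given, the longest chain is S2→S3→S8→S10 = 2+4+6+1 = 13, so the finish is 13 weeks.
S2 is on the critical path; changing it to 1 makes that path 12 weeks.
The critical path is still S2→S3→S8→S10; finish is now 12 weeks.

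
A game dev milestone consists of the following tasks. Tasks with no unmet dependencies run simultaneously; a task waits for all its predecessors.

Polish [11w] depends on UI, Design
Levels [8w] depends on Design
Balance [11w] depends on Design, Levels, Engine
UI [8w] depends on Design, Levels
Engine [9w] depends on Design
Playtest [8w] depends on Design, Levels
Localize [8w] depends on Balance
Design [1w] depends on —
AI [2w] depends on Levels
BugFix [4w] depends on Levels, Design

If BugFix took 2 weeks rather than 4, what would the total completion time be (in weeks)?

As given, the longest chain is Design→Engine→Balance→Localize = 1+9+11+8 = 29, so the finish is 29 weeks.
BugFix is off the critical path — its longest chain is 13 weeks, giving 16 of slack.
The critical path is still Design→Engine→Balance→Localize; finish is now 29 weeks.

29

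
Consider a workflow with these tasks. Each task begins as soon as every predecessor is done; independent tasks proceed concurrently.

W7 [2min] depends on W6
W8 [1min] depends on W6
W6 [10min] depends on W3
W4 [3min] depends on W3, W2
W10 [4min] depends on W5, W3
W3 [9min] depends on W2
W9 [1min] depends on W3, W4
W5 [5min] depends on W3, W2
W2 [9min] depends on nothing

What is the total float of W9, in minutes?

8

Critical path: W2→W3→W6→W7 = 9+9+10+2 = 30, so the finish is 30 minutes.
The longest chain containing W9 totals 22 minutes.
Float = 30 − 22 = 8.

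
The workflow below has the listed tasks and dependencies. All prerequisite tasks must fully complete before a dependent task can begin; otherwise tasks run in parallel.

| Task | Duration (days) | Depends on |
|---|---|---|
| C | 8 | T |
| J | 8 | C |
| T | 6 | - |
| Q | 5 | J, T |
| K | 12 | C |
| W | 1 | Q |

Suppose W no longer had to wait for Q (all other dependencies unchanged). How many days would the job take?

27

With the dependency in place, T→C→J→Q→W = 6+8+8+5+1 = 28 sets the finish at 28 days.
Without Q→W, W's earliest start moves from 27 to 0.
New critical path: T→C→J→Q = 6+8+8+5 = 27 ⇒ 27 days.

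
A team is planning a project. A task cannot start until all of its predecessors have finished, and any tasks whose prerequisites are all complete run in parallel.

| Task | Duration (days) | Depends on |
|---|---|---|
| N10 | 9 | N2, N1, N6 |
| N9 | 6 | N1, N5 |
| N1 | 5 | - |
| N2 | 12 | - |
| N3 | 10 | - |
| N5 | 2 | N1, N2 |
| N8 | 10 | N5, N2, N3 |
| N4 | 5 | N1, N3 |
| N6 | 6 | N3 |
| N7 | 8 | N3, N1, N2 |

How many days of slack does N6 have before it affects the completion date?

0

Critical path: N3→N6→N10 = 10+6+9 = 25, so the finish is 25 days.
The longest chain containing N6 totals 25 days.
Float = 25 − 25 = 0.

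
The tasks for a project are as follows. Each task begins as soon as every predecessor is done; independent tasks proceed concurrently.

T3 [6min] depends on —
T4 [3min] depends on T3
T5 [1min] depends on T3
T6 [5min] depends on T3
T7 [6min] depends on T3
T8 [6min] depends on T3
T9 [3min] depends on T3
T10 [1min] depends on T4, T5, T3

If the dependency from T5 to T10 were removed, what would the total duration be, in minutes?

12

Before: longest chain T3→T7 = 6+6 = 12, finish 12.
Dropping T5→T10 doesn't change T10's earliest start (9); another predecessor still binds.
After: T3→T7 = 6+6 = 12 → 12 minutes.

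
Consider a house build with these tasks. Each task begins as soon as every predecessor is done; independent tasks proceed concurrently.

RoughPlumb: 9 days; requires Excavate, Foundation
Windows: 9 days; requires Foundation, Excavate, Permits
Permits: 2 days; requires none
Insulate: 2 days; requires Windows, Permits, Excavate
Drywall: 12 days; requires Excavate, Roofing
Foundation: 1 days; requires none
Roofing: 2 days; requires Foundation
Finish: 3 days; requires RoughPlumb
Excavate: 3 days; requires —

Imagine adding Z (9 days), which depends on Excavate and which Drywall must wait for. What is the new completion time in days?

Originally the house build takes 15 days.
With Z inserted, Drywall now waits for max(Excavate, Roofing, Z).
New critical path: Excavate→Z→Drywall = 3+9+12 = 24 ⇒ 24 days.

24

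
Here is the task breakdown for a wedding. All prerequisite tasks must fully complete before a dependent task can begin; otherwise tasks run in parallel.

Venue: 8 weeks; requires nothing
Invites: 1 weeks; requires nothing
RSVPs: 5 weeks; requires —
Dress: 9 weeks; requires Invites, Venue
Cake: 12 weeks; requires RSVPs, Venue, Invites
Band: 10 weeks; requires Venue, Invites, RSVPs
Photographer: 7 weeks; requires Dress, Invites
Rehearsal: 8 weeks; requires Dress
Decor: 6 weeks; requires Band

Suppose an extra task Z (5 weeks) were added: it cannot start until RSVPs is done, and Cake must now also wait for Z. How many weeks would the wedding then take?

Originally the wedding takes 25 weeks.
With Z inserted, Cake now waits for max(RSVPs, Venue, Invites, Z).
New critical path: Venue→Dress→Rehearsal = 8+9+8 = 25 ⇒ 25 weeks.

25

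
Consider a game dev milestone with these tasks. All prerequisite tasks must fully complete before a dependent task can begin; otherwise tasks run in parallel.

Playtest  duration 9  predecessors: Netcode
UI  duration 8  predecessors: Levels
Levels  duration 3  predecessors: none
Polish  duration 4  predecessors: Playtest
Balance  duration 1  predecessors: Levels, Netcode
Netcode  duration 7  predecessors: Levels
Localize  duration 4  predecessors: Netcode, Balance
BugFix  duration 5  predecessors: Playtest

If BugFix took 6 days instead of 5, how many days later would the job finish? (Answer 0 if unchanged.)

Baseline: Levels→Netcode→Playtest→BugFix = 3+7+9+5 = 24 → 24 days.
Since BugFix is critical, the +1 change carries straight to that chain (now 25 days).
The critical path is still Levels→Netcode→Playtest→BugFix; finish is now 25 days.
Change in finish: 25 − 24 = +1 days.

1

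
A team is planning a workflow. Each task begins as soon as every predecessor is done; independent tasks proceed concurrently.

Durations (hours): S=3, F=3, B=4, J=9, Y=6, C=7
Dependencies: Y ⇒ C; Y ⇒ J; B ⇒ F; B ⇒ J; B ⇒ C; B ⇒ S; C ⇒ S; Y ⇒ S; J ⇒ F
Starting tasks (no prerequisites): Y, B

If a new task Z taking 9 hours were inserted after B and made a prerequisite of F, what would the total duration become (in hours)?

18

Originally the project takes 18 hours.
With Z inserted, F now waits for max(B, J, Z).
New critical path: Y→J→F = 6+9+3 = 18 ⇒ 18 hours.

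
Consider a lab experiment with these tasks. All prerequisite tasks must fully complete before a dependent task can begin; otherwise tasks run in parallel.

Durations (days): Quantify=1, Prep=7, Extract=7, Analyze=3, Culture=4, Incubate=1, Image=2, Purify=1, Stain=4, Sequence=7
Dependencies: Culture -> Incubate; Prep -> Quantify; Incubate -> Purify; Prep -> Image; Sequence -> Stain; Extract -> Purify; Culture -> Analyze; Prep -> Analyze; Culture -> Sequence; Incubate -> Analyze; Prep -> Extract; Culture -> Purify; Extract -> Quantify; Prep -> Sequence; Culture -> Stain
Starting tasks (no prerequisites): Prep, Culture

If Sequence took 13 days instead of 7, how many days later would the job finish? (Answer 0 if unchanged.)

6

As given, the longest chain is Prep→Sequence→Stain = 7+7+4 = 18, so the finish is 18 days.
Sequence lies on that path, so at 13 days the path becomes 24 days.
The critical path is still Prep→Sequence→Stain; finish is now 24 days.
Change in finish: 24 − 18 = +6 days.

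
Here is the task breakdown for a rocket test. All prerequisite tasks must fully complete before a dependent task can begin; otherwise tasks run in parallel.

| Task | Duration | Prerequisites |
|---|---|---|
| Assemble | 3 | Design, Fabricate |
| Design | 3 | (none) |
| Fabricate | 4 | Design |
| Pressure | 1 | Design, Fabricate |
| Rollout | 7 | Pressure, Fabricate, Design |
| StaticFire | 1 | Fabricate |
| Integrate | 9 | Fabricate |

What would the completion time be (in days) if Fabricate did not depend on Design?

With the dependency in place, Design→Fabricate→Integrate = 3+4+9 = 16 sets the finish at 16 days.
Without Design→Fabricate, Fabricate's earliest start moves from 3 to 0.
New critical path: Fabricate→Integrate = 4+9 = 13 ⇒ 13 days.

13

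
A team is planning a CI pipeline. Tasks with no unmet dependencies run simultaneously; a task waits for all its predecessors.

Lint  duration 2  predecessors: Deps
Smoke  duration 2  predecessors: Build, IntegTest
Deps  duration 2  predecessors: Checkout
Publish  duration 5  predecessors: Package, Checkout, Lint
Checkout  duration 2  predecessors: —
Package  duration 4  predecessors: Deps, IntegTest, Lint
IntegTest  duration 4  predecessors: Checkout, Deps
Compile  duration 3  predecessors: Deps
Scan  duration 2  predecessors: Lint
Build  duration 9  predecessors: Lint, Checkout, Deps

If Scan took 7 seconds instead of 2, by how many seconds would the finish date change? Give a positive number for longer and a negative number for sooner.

0

Critical path before the change: Checkout→Deps→Lint→Build→Smoke = 2+2+2+9+2 = 17 giving 17 seconds.
Scan has 9 seconds of float (longest path through it is 8).
The critical path is still Checkout→Deps→Lint→Build→Smoke; finish is now 17 seconds.
Change in finish: 17 − 17 = +0 seconds.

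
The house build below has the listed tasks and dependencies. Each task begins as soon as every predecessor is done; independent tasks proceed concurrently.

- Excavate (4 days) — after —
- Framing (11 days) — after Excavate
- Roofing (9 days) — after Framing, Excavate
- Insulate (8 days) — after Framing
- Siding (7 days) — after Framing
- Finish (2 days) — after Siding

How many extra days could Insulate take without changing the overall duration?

The longest chain is Excavate→Framing→Roofing = 4+11+9 = 24; overall finish 24 days.
Longest path through Insulate: 23 days (earliest finish 23, latest finish 24).
Slack of Insulate = 16 − 15 = 1 day.

1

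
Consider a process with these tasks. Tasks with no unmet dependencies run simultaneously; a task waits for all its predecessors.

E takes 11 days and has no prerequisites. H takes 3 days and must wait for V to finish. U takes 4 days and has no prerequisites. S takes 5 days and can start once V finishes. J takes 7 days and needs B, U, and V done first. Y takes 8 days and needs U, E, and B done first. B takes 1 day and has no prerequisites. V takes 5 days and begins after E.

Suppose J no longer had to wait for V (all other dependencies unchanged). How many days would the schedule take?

Original critical path: E→V→J = 11+5+7 = 23 ⇒ 23 days.
Without V→J, J's earliest start moves from 16 to 4.
The longest chain is now E→V→S = 11+5+5 = 21, so the schedule takes 21 days.

21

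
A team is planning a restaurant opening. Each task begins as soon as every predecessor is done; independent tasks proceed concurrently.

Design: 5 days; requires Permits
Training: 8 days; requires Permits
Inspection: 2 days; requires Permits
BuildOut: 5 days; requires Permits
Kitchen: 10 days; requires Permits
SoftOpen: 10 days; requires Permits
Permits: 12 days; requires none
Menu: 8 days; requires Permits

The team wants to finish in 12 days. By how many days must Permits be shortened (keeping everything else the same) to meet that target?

Current finish: 22 days; target: 12.
Permits is on every critical path, so each day cut from Permits cuts the finish by one (this holds down to a finish of 11).
Need 22 − 12 = 10 days off Permits → Permits becomes 2 days, finish becomes 12.

10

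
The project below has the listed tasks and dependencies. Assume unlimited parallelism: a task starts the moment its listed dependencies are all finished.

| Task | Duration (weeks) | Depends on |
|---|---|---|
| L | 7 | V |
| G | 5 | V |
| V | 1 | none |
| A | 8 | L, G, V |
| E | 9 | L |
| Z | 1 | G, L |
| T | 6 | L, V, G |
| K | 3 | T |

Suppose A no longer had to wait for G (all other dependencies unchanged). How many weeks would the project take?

17

Before: longest chain V→L→E = 1+7+9 = 17, finish 17.
Dropping G→A doesn't change A's earliest start (8); another predecessor still binds.
New critical path: V→L→E = 1+7+9 = 17 ⇒ 17 weeks.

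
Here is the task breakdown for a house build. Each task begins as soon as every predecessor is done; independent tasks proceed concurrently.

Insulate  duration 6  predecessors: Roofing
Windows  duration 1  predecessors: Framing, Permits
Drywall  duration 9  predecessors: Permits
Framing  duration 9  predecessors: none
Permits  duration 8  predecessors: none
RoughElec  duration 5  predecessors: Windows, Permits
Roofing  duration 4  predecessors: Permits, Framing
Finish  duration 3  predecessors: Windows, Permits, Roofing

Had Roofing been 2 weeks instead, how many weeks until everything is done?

17

Actual critical path: Framing→Roofing→Insulate = 9+4+6 = 19 ⇒ 19 weeks.
Since Roofing is critical, the -2 change carries straight to that chain (now 17 weeks).
New critical path: Permits→Drywall = 8+9 = 17 ⇒ 17 weeks.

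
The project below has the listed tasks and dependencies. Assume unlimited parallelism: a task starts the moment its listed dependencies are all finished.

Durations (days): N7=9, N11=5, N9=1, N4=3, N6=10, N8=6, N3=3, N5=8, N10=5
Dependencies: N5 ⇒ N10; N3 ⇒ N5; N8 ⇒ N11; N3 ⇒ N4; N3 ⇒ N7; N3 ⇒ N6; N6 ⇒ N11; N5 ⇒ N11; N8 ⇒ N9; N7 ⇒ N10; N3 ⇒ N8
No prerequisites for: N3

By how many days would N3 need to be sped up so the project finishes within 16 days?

Current finish: 18 days; target: 16.
N3 is on every critical path, so each day cut from N3 cuts the finish by one (this holds down to a finish of 16).
Need 18 − 16 = 2 days off N3 → N3 becomes 1 day, finish becomes 16.

2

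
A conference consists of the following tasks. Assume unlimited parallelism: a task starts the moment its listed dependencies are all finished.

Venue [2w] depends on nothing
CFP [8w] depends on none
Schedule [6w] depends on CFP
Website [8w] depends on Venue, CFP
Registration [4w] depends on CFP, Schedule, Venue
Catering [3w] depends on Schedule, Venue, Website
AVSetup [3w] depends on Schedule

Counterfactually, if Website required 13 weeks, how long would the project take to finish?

Baseline: CFP→Website→Catering = 8+8+3 = 19 → 19 weeks.
Website is on the critical path; changing it to 13 makes that path 24 weeks.
No other chain overtakes it, so the finish is 24 weeks.

24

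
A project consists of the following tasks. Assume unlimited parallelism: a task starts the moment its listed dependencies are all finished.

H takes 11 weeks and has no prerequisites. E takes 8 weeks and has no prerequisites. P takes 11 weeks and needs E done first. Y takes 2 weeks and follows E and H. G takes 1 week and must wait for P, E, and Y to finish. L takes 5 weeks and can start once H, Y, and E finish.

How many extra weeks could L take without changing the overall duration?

2

Critical path: E→P→G = 8+11+1 = 20, so the finish is 20 weeks.
L finishes as early as 18 and must finish by 20.
Slack of L = 15 − 13 = 2 weeks.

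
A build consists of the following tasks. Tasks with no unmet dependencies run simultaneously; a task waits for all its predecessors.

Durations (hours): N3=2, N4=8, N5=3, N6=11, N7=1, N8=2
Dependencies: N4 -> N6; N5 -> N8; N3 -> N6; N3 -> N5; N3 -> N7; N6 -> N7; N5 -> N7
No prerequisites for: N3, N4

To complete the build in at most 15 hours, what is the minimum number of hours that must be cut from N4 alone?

Current finish: 20 hours; target: 15.
N4 is on every critical path, so each hour cut from N4 cuts the finish by one (this holds down to a finish of 14).
Need 20 − 15 = 5 hours off N4 → N4 becomes 3 hours, finish becomes 15.

5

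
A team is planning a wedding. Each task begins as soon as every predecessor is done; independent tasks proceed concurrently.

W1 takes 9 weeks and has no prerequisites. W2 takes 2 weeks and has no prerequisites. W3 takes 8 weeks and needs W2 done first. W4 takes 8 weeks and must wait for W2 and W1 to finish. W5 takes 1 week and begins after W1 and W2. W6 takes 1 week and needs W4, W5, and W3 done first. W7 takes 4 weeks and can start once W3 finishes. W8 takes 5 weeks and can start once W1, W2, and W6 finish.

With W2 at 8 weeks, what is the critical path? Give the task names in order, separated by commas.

W1, W4, W6, W8

As given, the longest chain is W1→W4→W6→W8 = 9+8+1+5 = 23, so the finish is 23 weeks.
The longest path through W2 is only 16 weeks, so W2 has float 7.
No other chain overtakes it, so the finish is 23 weeks.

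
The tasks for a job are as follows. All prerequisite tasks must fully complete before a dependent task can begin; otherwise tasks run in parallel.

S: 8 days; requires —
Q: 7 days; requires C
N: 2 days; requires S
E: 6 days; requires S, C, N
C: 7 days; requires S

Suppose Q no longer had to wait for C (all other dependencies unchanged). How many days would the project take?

21

With the dependency in place, S→C→Q = 8+7+7 = 22 sets the finish at 22 days.
Without C→Q, Q's earliest start moves from 15 to 0.
New critical path: S→C→E = 8+7+6 = 21 ⇒ 21 days.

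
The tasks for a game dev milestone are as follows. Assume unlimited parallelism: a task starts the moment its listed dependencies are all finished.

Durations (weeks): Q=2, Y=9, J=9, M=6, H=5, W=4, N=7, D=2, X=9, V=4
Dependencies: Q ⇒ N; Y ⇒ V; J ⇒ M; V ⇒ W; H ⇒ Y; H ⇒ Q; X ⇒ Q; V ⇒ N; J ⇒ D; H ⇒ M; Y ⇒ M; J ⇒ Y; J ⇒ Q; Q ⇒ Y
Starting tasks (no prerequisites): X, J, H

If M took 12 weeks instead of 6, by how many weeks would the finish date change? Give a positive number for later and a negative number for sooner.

Critical path before the change: X→Q→Y→V→N = 9+2+9+4+7 = 31 giving 31 weeks.
M is off the critical path — its longest chain is 26 weeks, giving 5 of slack.
New critical path: X→Q→Y→M = 9+2+9+12 = 32 ⇒ 32 weeks.
Change in finish: 32 − 31 = +1 weeks.

1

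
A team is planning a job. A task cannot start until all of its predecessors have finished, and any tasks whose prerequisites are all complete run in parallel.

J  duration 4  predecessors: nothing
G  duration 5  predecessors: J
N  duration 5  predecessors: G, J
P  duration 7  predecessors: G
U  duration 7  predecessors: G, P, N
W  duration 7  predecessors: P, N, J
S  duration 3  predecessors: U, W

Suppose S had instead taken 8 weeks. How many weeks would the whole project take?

The binding path is J→G→P→U→S = 4+5+7+7+3 = 26; finish at 26 weeks.
S is on the critical path; changing it to 8 makes that path 31 weeks.
The critical path is still J→G→P→U→S; finish is now 31 weeks.

31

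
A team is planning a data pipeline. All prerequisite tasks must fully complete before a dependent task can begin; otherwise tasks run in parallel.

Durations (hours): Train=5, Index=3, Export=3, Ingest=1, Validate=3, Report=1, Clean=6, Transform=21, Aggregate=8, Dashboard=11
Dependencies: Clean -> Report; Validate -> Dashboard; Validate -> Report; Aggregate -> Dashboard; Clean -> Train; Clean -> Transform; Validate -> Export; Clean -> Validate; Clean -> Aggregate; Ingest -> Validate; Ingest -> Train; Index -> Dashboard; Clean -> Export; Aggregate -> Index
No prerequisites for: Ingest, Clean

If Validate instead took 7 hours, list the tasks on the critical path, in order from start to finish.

Clean, Aggregate, Index, Dashboard

Critical path before the change: Clean→Aggregate→Index→Dashboard = 6+8+3+11 = 28 giving 28 hours.
Validate is off the critical path — its longest chain is 20 hours, giving 8 of slack.
No other chain overtakes it, so the finish is 28 hours.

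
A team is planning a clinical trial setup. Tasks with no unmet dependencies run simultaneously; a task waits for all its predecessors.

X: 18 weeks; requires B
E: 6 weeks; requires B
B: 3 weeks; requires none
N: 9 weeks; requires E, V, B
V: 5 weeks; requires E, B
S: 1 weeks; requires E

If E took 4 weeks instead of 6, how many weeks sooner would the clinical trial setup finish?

The binding path is B→E→V→N = 3+6+5+9 = 23; finish at 23 weeks.
E lies on that path, so at 4 weeks the path becomes 21 weeks.
The binding chain switches to B→X = 3+18 = 21; finish 21 weeks.
Change in finish: 21 − 23 = -2 weeks.

2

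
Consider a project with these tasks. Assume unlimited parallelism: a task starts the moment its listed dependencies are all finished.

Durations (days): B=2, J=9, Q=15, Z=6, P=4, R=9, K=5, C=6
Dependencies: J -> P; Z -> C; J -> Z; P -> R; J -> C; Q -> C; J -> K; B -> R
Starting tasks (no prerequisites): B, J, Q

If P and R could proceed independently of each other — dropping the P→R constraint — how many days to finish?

21

Before: longest chain J→P→R = 9+4+9 = 22, finish 22.
Without P→R, R's earliest start moves from 13 to 2.
The longest chain is now J→Z→C = 9+6+6 = 21, so the plan takes 21 days.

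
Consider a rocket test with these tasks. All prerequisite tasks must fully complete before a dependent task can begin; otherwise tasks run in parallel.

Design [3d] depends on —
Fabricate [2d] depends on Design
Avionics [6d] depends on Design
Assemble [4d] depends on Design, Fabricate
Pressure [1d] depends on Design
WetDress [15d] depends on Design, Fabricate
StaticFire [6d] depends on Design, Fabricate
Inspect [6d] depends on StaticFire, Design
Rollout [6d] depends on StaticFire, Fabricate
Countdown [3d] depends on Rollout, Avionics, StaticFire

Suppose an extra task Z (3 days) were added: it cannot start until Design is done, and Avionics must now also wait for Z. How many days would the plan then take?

Originally the plan takes 20 days.
With Z inserted, Avionics now waits for max(Design, Z).
New critical path: Design→Fabricate→WetDress = 3+2+15 = 20 ⇒ 20 days.

20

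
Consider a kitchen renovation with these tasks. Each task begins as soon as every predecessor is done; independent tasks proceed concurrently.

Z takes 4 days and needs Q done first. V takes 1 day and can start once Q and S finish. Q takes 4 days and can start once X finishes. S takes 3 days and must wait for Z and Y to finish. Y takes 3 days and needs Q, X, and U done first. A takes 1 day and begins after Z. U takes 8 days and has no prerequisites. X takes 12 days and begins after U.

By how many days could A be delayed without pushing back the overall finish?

The longest chain is U→X→Q→Z→S→V = 8+12+4+4+3+1 = 32; overall finish 32 days.
A finishes as early as 29 and must finish by 32.
Float = 32 − 29 = 3.

3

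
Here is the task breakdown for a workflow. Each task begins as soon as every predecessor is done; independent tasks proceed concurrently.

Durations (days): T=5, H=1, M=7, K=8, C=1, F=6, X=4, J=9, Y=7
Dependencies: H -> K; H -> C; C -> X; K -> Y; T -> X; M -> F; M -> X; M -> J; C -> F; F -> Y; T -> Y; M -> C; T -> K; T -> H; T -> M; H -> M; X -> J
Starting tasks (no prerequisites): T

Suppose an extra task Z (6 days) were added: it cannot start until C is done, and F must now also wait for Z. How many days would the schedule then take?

Originally the schedule takes 27 days.
With Z inserted, F now waits for max(M, C, Z).
New critical path: T→H→M→C→Z→F→Y = 5+1+7+1+6+6+7 = 33 ⇒ 33 days.

33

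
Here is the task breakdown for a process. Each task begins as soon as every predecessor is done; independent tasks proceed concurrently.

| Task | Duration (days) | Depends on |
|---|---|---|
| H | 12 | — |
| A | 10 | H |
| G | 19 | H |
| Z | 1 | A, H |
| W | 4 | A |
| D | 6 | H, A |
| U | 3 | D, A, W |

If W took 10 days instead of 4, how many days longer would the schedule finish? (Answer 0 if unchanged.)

4

Actual critical path: H→A→D→U = 12+10+6+3 = 31 ⇒ 31 days.
W has 2 days of float (longest path through it is 29).
The binding chain switches to H→A→W→U = 12+10+10+3 = 35; finish 35 days.
Change in finish: 35 − 31 = +4 days.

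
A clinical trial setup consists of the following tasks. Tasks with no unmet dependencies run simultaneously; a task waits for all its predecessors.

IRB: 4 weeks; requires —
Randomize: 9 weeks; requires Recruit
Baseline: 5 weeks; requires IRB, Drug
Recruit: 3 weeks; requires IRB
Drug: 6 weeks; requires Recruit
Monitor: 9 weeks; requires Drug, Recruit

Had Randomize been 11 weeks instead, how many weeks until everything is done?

Baseline: IRB→Recruit→Drug→Monitor = 4+3+6+9 = 22 → 22 weeks.
The longest path through Randomize is only 16 weeks, so Randomize has float 6.
No other chain overtakes it, so the finish is 22 weeks.

22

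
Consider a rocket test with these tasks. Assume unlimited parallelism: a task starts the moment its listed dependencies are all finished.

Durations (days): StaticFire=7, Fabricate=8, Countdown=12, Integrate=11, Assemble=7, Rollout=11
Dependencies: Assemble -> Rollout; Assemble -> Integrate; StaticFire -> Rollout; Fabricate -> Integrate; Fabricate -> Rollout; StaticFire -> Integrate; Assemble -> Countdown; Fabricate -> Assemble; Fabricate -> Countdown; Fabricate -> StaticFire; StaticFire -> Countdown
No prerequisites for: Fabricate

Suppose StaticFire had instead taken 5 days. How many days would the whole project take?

27

Critical path before the change: Fabricate→StaticFire→Countdown = 8+7+12 = 27 giving 27 days.
StaticFire lies on that path, so at 5 days the path becomes 25 days.
Now Fabricate→Assemble→Countdown = 8+7+12 = 27 is longest, so the finish becomes 27 days.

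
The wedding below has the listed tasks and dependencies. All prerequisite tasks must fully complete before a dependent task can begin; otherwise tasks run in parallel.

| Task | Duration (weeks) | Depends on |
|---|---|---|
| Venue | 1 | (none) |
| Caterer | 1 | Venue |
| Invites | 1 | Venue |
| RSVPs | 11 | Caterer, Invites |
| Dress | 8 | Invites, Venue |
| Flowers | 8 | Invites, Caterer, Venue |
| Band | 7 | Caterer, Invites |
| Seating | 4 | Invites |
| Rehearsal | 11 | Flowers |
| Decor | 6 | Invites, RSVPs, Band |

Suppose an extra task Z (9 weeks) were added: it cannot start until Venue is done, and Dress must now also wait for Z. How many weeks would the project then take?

Originally the project takes 21 weeks.
With Z inserted, Dress now waits for max(Invites, Venue, Z).
New critical path: Venue→Caterer→Flowers→Rehearsal = 1+1+8+11 = 21 ⇒ 21 weeks.

21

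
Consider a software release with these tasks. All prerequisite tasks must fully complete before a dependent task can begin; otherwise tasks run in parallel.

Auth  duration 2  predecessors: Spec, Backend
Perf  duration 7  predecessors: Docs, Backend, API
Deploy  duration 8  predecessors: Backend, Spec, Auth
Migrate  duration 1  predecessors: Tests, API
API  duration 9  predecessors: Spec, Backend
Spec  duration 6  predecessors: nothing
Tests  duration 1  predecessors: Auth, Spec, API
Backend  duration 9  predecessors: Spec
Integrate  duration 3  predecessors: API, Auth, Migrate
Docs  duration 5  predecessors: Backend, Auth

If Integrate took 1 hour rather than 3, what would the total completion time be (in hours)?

31

The binding path is Spec→Backend→API→Perf = 6+9+9+7 = 31; finish at 31 hours.
Integrate has 2 hours of float (longest path through it is 29).
The critical path is still Spec→Backend→API→Perf; finish is now 31 hours.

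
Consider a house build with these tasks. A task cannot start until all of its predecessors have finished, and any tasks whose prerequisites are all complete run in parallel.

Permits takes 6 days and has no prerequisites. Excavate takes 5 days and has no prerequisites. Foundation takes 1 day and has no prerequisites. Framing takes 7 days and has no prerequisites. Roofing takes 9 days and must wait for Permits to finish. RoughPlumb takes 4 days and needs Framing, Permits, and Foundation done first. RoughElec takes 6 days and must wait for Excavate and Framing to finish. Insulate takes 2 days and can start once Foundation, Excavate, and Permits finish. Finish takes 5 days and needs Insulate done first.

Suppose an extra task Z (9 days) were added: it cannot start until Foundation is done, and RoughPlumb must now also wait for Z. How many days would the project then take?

Originally the project takes 15 days.
With Z inserted, RoughPlumb now waits for max(Framing, Permits, Foundation, Z).
New critical path: Permits→Roofing = 6+9 = 15 ⇒ 15 days.

15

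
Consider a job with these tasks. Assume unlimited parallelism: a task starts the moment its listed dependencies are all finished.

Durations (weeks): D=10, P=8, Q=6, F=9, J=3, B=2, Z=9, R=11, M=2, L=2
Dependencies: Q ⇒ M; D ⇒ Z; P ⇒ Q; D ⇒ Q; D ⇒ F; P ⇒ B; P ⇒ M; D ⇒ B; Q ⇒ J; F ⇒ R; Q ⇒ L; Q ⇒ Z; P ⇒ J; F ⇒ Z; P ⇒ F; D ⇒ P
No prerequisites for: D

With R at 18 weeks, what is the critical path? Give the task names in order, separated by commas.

D, P, F, R

The binding path is D→P→F→R = 10+8+9+11 = 38; finish at 38 weeks.
Since R is critical, the +7 change carries straight to that chain (now 45 weeks).
The critical path is still D→P→F→R; finish is now 45 weeks.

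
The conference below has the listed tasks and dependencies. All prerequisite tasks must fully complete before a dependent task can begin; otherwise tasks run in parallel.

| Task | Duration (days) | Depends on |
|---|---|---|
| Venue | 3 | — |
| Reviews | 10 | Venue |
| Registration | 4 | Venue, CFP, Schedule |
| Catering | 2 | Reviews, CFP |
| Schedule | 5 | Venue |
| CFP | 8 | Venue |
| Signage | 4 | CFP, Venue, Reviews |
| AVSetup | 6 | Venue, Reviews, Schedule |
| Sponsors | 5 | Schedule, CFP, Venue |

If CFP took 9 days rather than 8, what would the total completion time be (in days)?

Critical path before the change: Venue→Reviews→AVSetup = 3+10+6 = 19 giving 19 days.
CFP has 3 days of float (longest path through it is 16).
No other chain overtakes it, so the finish is 19 days.

19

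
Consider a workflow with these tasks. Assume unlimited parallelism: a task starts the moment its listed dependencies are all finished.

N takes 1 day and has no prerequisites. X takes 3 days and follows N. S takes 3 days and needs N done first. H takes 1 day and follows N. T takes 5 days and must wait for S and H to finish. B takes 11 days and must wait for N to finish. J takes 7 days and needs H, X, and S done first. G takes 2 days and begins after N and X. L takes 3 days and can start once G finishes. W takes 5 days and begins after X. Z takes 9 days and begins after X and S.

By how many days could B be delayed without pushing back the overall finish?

The longest chain is N→X→Z = 1+3+9 = 13; overall finish 13 days.
B finishes as early as 12 and must finish by 13.
Slack of B = 2 − 1 = 1 day.

1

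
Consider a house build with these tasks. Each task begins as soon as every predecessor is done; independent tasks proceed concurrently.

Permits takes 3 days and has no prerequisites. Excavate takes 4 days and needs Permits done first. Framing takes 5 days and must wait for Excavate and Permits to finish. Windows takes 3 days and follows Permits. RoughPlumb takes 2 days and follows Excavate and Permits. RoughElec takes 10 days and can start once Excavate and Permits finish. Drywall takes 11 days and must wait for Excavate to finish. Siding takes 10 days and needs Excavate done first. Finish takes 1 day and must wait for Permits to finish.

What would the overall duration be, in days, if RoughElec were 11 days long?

18

Baseline: Permits→Excavate→Drywall = 3+4+11 = 18 → 18 days.
RoughElec has 1 day of float (longest path through it is 17).
Now Permits→Excavate→RoughElec = 3+4+11 = 18 is longest, so the finish becomes 18 days.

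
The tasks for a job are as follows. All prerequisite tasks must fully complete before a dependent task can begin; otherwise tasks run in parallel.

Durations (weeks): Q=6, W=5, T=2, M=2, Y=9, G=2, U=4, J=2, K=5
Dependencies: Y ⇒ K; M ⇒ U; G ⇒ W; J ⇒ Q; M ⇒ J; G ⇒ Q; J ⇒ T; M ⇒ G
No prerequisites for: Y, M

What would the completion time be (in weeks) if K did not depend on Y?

Original critical path: Y→K = 9+5 = 14 ⇒ 14 weeks.
Without Y→K, K's earliest start moves from 9 to 0.
The longest chain is now M→G→Q = 2+2+6 = 10, so the job takes 10 weeks.

10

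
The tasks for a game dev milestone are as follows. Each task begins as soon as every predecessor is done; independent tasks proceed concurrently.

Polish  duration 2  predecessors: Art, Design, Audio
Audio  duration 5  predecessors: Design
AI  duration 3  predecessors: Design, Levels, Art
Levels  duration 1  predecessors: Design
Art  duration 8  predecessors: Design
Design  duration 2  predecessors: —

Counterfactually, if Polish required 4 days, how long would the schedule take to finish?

The binding path is Design→Art→AI = 2+8+3 = 13; finish at 13 days.
Polish has 1 day of float (longest path through it is 12).
Now Design→Art→Polish = 2+8+4 = 14 is longest, so the finish becomes 14 days.

14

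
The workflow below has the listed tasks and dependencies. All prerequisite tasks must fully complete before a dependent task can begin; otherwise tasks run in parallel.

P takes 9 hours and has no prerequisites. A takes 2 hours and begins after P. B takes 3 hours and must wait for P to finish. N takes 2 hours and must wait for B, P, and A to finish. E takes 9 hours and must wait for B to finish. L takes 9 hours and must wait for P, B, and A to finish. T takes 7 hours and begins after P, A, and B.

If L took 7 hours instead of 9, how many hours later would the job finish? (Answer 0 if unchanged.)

0

Actual critical path: P→B→L = 9+3+9 = 21 ⇒ 21 hours.
L lies on that path, so at 7 hours the path becomes 19 hours.
New critical path: P→B→E = 9+3+9 = 21 ⇒ 21 hours.
Change in finish: 21 − 21 = +0 hours.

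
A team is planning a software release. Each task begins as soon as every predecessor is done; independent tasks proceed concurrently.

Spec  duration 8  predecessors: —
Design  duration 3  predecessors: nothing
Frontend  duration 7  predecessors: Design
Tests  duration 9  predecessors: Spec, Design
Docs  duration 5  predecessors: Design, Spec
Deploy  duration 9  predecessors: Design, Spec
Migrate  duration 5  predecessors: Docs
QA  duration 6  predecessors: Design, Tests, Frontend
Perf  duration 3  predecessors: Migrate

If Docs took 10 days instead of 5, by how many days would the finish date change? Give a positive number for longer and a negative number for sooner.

Actual critical path: Spec→Tests→QA = 8+9+6 = 23 ⇒ 23 days.
Docs is off the critical path — its longest chain is 21 days, giving 2 of slack.
Now Spec→Docs→Migrate→Perf = 8+10+5+3 = 26 is longest, so the finish becomes 26 days.
Change in finish: 26 − 23 = +3 days.

3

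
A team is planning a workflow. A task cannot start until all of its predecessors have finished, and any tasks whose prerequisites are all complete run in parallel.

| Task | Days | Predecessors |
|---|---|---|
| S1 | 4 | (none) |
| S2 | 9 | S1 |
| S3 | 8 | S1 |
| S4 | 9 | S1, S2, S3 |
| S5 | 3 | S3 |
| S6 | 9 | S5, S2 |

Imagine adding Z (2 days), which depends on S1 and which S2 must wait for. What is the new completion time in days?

24

Originally the project takes 24 days.
With Z inserted, S2 now waits for max(S1, Z).
New critical path: S1→Z→S2→S4 = 4+2+9+9 = 24 ⇒ 24 days.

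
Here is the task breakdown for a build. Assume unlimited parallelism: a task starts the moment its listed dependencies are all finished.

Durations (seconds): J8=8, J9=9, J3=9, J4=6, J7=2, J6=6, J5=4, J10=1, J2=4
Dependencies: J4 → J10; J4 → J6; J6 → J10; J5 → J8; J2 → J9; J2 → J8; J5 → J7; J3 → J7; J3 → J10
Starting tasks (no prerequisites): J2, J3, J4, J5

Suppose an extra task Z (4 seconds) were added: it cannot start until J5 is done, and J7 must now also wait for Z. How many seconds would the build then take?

Originally the build takes 13 seconds.
With Z inserted, J7 now waits for max(J3, J5, Z).
New critical path: J2→J9 = 4+9 = 13 ⇒ 13 seconds.

13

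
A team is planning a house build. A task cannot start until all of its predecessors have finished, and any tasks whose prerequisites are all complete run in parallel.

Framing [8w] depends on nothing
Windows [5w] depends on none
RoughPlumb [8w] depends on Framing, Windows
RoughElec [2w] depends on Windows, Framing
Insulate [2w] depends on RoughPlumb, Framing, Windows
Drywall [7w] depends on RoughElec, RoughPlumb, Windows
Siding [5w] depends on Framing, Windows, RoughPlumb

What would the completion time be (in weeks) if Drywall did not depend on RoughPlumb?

21

Original critical path: Framing→RoughPlumb→Drywall = 8+8+7 = 23 ⇒ 23 weeks.
Without RoughPlumb→Drywall, Drywall's earliest start moves from 16 to 10.
New critical path: Framing→RoughPlumb→Siding = 8+8+5 = 21 ⇒ 21 weeks.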